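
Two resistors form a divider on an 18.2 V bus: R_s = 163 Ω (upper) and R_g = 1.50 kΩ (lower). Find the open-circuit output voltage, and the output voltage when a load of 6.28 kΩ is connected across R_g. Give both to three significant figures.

Unloaded: 16.4 V; loaded: 16.0 V

Open-circuit: V = 18.2 × 1500/(163 + 1500) = 16.4 V.
With the load, R_g becomes R_g‖R_L = 1211 Ω, so V = 18.2 × 1211/1374 = 16.0 V.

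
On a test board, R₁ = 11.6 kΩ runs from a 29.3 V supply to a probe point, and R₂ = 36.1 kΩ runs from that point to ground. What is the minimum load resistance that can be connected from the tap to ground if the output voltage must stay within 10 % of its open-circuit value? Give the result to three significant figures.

Output resistance R_th = R₁‖R₂ = (11.6 × 36.1)/47.70 = 8.779 kΩ.
The fractional drop is R_th/(R_th + R_L); requiring this ≤ 0.100 gives R_L ≥ R_th(1/0.100 − 1) = 8.779 × 9.000 = 79.0 kΩ.

R_L(min) ≈ 79.0 kΩ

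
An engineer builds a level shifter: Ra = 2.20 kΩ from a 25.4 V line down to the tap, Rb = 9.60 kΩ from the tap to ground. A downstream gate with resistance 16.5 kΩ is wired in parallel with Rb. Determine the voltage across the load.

The load sits in parallel with Rb: Rb‖R_L = (9.60 × 16.5) / (9.60 + 16.5) = 6.069 kΩ.
V_out = 25.4 × 6.069 / (2.20 + 6.069) = 25.4 × 6.069/8.269 = 18.6 V.
(Unloaded it would have been 20.7 V.)

V_out ≈ 18.6 V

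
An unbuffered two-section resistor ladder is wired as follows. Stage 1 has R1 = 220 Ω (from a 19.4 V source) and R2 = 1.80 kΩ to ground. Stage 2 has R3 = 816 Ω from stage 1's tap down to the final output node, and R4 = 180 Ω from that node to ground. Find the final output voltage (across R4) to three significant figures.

Stage 2 presents R3+R4 = 996.0 Ω as a load on stage 1's tap.
Stage 1's lower leg becomes R2‖(R3+R4) = 641.2 Ω, so V_mid = 19.4 × 641.2/861.2 = 14.44 V.
Stage 2 is itself unloaded: V_out = V_mid × R4/(R3+R4) = 14.44 × 180/996.0 = 2.61 V.

V_out ≈ 2.61 V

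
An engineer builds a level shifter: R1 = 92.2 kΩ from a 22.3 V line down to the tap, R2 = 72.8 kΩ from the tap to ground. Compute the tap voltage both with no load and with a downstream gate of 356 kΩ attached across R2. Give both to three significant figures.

Unloaded: 9.84 V; loaded: 8.83 V

Open-circuit: V = 22.3 × 72.8/(92.2 + 72.8) = 9.84 V.
With the load, R2 becomes R2‖R_L = 60.44 kΩ, so V = 22.3 × 60.44/152.6 = 8.83 V.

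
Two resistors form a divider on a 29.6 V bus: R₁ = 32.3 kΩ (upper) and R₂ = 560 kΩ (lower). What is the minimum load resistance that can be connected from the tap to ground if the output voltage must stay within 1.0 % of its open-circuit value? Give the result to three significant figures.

Output resistance R_th = R₁‖R₂ = (32.3 × 560)/592.3 = 30.54 kΩ.
The fractional drop is R_th/(R_th + R_L); requiring this ≤ 0.0100 gives R_L ≥ R_th(1/0.0100 − 1) = 30.54 × 99.00 = 3.02 MΩ.

R_L(min) ≈ 3.02 MΩ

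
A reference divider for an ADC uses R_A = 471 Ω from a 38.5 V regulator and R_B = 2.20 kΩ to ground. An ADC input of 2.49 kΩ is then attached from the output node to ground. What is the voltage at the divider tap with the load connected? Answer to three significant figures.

V_out ≈ 27.4 V

The load sits in parallel with R_B: R_B‖R_L = (2200 × 2490) / (2200 + 2490) = 1168 Ω.
V_out = 38.5 × 1168 / (471 + 1168) = 38.5 × 1168/1639 = 27.4 V.
(Unloaded it would have been 31.7 V.)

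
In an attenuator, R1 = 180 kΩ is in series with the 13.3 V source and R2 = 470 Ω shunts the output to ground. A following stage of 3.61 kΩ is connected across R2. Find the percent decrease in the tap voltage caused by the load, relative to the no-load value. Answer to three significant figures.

11.5 %

Unloaded V = 13.3 × 470/180500 = 0.034637 V.
Loaded: R2‖R_L = 415.9 Ω, giving V = 13.3 × 415.9/180400 = 0.030656 V.
Drop = (0.034637 − 0.030656) / 0.034637 = 11.5 %.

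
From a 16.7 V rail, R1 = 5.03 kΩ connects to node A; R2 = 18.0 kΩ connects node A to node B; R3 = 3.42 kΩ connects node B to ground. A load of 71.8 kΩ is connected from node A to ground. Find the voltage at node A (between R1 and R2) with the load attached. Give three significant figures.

Below node A the series string R2+R3 = 21.42 kΩ sits in parallel with the 71.8 kΩ load: 16.50 kΩ.
V_A = 16.7 × 16.50/(5.03 + 16.50) = 12.8 V.

V ≈ 12.8 V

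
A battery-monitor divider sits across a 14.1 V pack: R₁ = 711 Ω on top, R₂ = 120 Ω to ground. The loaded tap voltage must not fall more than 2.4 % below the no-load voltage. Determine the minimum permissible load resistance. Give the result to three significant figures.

R_L(min) ≈ 4.18 kΩ

Output resistance R_th = R₁‖R₂ = (711 × 120)/831.0 = 102.7 Ω.
The fractional drop is R_th/(R_th + R_L); requiring this ≤ 0.0240 gives R_L ≥ R_th(1/0.0240 − 1) = 102.7 × 40.67 = 4.18 kΩ.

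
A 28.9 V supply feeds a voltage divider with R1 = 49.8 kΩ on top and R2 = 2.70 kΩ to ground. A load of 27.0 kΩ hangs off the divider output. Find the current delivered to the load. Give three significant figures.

R2‖R_L = 2.455 kΩ; V_out = 28.9 × 2.455/52.25 = 1.358 V.
I_L = V_out / R_L = 1.358 / 27.0 kΩ = 0.0503 mA.

I_L ≈ 0.0503 mA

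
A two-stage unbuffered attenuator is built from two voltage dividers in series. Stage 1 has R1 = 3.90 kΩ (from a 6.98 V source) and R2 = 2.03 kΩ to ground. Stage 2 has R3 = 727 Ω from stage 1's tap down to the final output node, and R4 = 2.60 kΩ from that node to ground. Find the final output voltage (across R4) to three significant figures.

Stage 2 presents R3+R4 = 3327 Ω as a load on stage 1's tap.
Stage 1's lower leg becomes R2‖(R3+R4) = 1261 Ω, so V_mid = 6.98 × 1261/5161 = 1.705 V.
Stage 2 is itself unloaded: V_out = V_mid × R4/(R3+R4) = 1.705 × 2600/3327 = 1.33 V.

V_out ≈ 1.33 V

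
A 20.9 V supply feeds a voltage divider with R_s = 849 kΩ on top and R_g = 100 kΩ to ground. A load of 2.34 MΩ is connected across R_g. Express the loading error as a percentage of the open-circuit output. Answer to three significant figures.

The divider's output (Thévenin) resistance is R_s‖R_g = 89.46 kΩ.
Fractional drop under load = R_th/(R_th + R_L) = 89.46 / (89.46 + 2340) = 0.03682.
So the output falls by 3.68 %.

3.68 %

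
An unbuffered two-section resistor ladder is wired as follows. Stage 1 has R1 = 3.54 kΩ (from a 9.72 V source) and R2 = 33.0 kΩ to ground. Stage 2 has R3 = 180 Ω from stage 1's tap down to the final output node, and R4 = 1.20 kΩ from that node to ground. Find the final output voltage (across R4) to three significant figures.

Stage 2 presents R3+R4 = 1380 Ω as a load on stage 1's tap.
Stage 1's lower leg becomes R2‖(R3+R4) = 1325 Ω, so V_mid = 9.72 × 1325/4865 = 2.647 V.
Stage 2 is itself unloaded: V_out = V_mid × R4/(R3+R4) = 2.647 × 1200/1380 = 2.30 V.

V_out ≈ 2.30 V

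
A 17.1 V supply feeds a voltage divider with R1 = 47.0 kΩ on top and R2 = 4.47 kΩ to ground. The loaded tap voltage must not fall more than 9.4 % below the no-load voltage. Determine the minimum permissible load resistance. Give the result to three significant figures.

Output resistance R_th = R1‖R2 = (47.0 × 4.47)/51.47 = 4.082 kΩ.
The fractional drop is R_th/(R_th + R_L); requiring this ≤ 0.0940 gives R_L ≥ R_th(1/0.0940 − 1) = 4.082 × 9.638 = 39.3 kΩ.

R_L(min) ≈ 39.3 kΩ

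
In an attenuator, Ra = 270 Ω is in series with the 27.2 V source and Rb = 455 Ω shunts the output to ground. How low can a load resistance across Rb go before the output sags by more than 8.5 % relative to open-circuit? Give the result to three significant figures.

R_L(min) ≈ 1.82 kΩ

Output resistance R_th = Ra‖Rb = (270 × 455)/725.0 = 169.4 Ω.
The fractional drop is R_th/(R_th + R_L); requiring this ≤ 0.0850 gives R_L ≥ R_th(1/0.0850 − 1) = 169.4 × 10.76 = 1.82 kΩ.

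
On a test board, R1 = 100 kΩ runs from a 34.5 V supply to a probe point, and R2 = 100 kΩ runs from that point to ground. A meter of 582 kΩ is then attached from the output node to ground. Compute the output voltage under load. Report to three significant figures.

V_out ≈ 15.9 V

The load sits in parallel with R2: R2‖R_L = (100 × 582) / (100 + 582) = 85.34 kΩ.
V_out = 34.5 × 85.34 / (100 + 85.34) = 34.5 × 85.34/185.3 = 15.9 V.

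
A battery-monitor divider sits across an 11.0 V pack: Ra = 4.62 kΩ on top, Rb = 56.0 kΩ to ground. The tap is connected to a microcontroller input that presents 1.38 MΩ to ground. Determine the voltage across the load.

V_out ≈ 10.1 V

The load sits in parallel with Rb: Rb‖R_L = (56.0 × 1380) / (56.0 + 1380) = 53.82 kΩ.
V_out = 11.0 × 53.82 / (4.62 + 53.82) = 11.0 × 53.82/58.44 = 10.1 V.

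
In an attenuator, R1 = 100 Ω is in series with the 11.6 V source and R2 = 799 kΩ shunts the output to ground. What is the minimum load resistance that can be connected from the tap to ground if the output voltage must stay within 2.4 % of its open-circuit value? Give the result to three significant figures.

R_L(min) ≈ 4.07 kΩ

Output resistance R_th = R1‖R2 = (100 × 799000)/799100 = 99.99 Ω.
The fractional drop is R_th/(R_th + R_L); requiring this ≤ 0.0240 gives R_L ≥ R_th(1/0.0240 − 1) = 99.99 × 40.67 = 4.07 kΩ.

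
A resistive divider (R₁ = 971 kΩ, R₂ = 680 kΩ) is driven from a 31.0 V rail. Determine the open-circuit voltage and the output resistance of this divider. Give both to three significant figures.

V_th = 12.8 V, R_th = 400 kΩ

V_th is the open-circuit tap voltage: 31.0 × 680/(971 + 680) = 12.8 V.
With the supply zeroed, R₁ and R₂ appear in parallel from the tap: R_th = R₁‖R₂ = (971 × 680)/1651 = 400 kΩ.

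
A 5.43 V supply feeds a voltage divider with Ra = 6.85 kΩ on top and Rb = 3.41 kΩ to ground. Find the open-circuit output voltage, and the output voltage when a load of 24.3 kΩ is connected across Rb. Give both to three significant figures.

Open-circuit: V = 5.43 × 3.41/(6.85 + 3.41) = 1.80 V.
With the load, Rb becomes Rb‖R_L = 2.990 kΩ, so V = 5.43 × 2.990/9.840 = 1.65 V.

Unloaded: 1.80 V; loaded: 1.65 V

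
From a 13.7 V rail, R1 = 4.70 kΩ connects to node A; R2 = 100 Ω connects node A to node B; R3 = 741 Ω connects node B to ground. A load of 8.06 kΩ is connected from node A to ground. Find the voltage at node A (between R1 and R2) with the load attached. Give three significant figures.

V ≈ 1.91 V

Below node A the series string R2+R3 = 841.0 Ω sits in parallel with the 8060 Ω load: 761.5 Ω.
V_A = 13.7 × 761.5/(4700 + 761.5) = 1.91 V.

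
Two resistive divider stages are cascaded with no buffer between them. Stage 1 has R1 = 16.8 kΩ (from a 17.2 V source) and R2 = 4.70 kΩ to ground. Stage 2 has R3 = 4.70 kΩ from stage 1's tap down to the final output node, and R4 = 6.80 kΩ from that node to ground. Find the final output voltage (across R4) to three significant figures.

Stage 2 presents R3+R4 = 11.50 kΩ as a load on stage 1's tap.
Stage 1's lower leg becomes R2‖(R3+R4) = 3.336 kΩ, so V_mid = 17.2 × 3.336/20.14 = 2.850 V.
Stage 2 is itself unloaded: V_out = V_mid × R4/(R3+R4) = 2.850 × 6.80/11.50 = 1.69 V.

V_out ≈ 1.69 V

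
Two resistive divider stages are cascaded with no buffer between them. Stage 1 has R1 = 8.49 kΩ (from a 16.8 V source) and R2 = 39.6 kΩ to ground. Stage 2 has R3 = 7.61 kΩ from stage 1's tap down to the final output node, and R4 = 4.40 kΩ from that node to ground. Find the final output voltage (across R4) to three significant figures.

V_out ≈ 3.20 V

Stage 2 presents R3+R4 = 12.01 kΩ as a load on stage 1's tap.
Stage 1's lower leg becomes R2‖(R3+R4) = 9.215 kΩ, so V_mid = 16.8 × 9.215/17.71 = 8.744 V.
Stage 2 is itself unloaded: V_out = V_mid × R4/(R3+R4) = 8.744 × 4.40/12.01 = 3.20 V.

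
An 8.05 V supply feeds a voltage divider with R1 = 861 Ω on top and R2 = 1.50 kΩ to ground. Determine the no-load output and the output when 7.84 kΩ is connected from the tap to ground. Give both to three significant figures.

Open-circuit: V = 8.05 × 1500/(861 + 1500) = 5.11 V.
With the load, R2 becomes R2‖R_L = 1259 Ω, so V = 8.05 × 1259/2120 = 4.78 V.

Unloaded: 5.11 V; loaded: 4.78 V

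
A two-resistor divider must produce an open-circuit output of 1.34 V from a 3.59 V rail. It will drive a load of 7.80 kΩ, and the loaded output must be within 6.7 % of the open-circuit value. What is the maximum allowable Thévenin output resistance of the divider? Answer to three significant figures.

Loading drop = R_th/(R_th + R_L) ≤ 0.0670, so R_th ≤ R_L · ε/(1−ε) = 7.80 kΩ × 0.0670/0.9330 = 560 Ω.
(Any R1, R2 with R2/(R1+R2) = 0.373 and R1‖R2 ≤ 560 Ω will meet the spec.)

R_th ≤ 560 Ω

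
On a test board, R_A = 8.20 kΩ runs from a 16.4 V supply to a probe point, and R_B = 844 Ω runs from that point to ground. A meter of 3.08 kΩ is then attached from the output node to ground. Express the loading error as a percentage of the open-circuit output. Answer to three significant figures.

19.9 %

The divider's output (Thévenin) resistance is R_A‖R_B = 765.2 Ω.
Fractional drop under load = R_th/(R_th + R_L) = 765.2 / (765.2 + 3080) = 0.1990.
So the output falls by 19.9 %.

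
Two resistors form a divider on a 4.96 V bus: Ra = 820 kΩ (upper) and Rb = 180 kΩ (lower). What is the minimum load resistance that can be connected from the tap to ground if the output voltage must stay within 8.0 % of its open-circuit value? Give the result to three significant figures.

Output resistance R_th = Ra‖Rb = (820 × 180)/1000 = 147.6 kΩ.
The fractional drop is R_th/(R_th + R_L); requiring this ≤ 0.0800 gives R_L ≥ R_th(1/0.0800 − 1) = 147.6 × 11.50 = 1.70 MΩ.

R_L(min) ≈ 1.70 MΩ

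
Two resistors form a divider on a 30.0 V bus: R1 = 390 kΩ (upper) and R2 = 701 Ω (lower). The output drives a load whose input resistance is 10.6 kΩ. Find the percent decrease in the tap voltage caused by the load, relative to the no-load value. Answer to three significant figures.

6.19 %

The divider's output (Thévenin) resistance is R1‖R2 = 699.7 Ω.
Fractional drop under load = R_th/(R_th + R_L) = 699.7 / (699.7 + 10600) = 0.06193.
So the output falls by 6.19 %.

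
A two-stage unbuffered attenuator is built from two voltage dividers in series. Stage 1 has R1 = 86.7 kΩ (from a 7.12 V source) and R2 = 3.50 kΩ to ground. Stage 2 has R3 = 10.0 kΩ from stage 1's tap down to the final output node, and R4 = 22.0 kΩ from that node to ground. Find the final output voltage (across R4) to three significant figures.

Stage 2 presents R3+R4 = 32.00 kΩ as a load on stage 1's tap.
Stage 1's lower leg becomes R2‖(R3+R4) = 3.155 kΩ, so V_mid = 7.12 × 3.155/89.85 = 0.2500 V.
Stage 2 is itself unloaded: V_out = V_mid × R4/(R3+R4) = 0.2500 × 22.0/32.00 = 0.172 V.

V_out ≈ 0.172 V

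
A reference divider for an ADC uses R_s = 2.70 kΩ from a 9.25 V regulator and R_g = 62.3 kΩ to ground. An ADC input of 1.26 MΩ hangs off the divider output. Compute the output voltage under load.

V_out ≈ 8.85 V

The load sits in parallel with R_g: R_g‖R_L = (62.3 × 1260) / (62.3 + 1260) = 59.36 kΩ.
V_out = 9.25 × 59.36 / (2.70 + 59.36) = 9.25 × 59.36/62.06 = 8.85 V.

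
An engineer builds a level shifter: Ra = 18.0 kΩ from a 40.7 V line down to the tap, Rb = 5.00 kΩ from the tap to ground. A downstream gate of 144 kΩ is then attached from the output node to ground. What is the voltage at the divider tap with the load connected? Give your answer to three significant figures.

V_out ≈ 8.61 V

The load sits in parallel with Rb: Rb‖R_L = (5.00 × 144) / (5.00 + 144) = 4.832 kΩ.
V_out = 40.7 × 4.832 / (18.0 + 4.832) = 40.7 × 4.832/22.83 = 8.61 V.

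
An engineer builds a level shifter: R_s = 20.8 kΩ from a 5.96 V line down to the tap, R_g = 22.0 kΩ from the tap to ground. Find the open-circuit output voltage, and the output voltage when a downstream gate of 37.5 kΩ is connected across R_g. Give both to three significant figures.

Unloaded: 3.06 V; loaded: 2.38 V

Open-circuit: V = 5.96 × 22.0/(20.8 + 22.0) = 3.06 V.
With the load, R_g becomes R_g‖R_L = 13.87 kΩ, so V = 5.96 × 13.87/34.67 = 2.38 V.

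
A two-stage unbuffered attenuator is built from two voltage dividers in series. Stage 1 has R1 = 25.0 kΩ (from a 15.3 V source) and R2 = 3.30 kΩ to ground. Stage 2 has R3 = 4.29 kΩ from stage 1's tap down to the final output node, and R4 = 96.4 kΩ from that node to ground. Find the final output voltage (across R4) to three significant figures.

Stage 2 presents R3+R4 = 100.7 kΩ as a load on stage 1's tap.
Stage 1's lower leg becomes R2‖(R3+R4) = 3.195 kΩ, so V_mid = 15.3 × 3.195/28.20 = 1.734 V.
Stage 2 is itself unloaded: V_out = V_mid × R4/(R3+R4) = 1.734 × 96.4/100.7 = 1.66 V.

V_out ≈ 1.66 V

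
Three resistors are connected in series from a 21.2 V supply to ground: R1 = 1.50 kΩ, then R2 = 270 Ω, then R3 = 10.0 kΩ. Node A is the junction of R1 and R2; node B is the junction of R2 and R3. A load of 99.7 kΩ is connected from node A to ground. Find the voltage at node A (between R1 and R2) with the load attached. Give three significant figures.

V ≈ 18.3 V

Below node A the series string R2+R3 = 10270 Ω sits in parallel with the 99700 Ω load: 9311 Ω.
V_A = 21.2 × 9311/(1500 + 9311) = 18.3 V.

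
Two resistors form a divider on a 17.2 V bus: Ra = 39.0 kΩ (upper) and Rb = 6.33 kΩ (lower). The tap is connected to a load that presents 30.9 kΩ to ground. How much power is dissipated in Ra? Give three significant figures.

P ≈ 5.89 mW

Total resistance from the source is Ra + (Rb‖R_L) = 44.25 kΩ, so I = 17.2/44.25 kΩ = 0.3887 mA.
P = I²·Ra = (0.3887 mA)² × 39.0 kΩ = 5.89 mW.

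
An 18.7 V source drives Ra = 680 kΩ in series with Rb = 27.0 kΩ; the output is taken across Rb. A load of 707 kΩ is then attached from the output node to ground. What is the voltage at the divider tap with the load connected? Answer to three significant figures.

The load sits in parallel with Rb: Rb‖R_L = (27.0 × 707) / (27.0 + 707) = 26.01 kΩ.
V_out = 18.7 × 26.01 / (680 + 26.01) = 18.7 × 26.01/706.0 = 0.689 V.
(Unloaded it would have been 0.714 V.)

V_out ≈ 0.689 V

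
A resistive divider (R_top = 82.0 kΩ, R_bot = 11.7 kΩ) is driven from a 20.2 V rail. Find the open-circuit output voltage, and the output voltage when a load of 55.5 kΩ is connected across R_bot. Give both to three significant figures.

Unloaded: 2.52 V; loaded: 2.13 V

Open-circuit: V = 20.2 × 11.7/(82.0 + 11.7) = 2.52 V.
With the load, R_bot becomes R_bot‖R_L = 9.663 kΩ, so V = 20.2 × 9.663/91.66 = 2.13 V.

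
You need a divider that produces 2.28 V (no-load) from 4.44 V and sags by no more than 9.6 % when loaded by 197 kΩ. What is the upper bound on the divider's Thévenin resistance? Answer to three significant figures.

Loading drop = R_th/(R_th + R_L) ≤ 0.0960, so R_th ≤ R_L · ε/(1−ε) = 197 kΩ × 0.0960/0.9040 = 20.9 kΩ.

R_th ≤ 20.9 kΩ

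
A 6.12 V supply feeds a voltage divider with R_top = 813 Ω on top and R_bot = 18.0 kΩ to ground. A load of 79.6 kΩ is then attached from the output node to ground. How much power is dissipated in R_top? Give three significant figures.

P ≈ 0.127 mW

Total resistance from the source is R_top + (R_bot‖R_L) = 15490 Ω, so I = 6.12/15490 Ω = 0.3950 mA.
P = I²·R_top = (0.3950 mA)² × 813 Ω = 0.127 mW.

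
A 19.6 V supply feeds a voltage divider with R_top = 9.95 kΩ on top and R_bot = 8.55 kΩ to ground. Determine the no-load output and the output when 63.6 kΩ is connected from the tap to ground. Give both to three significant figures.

Unloaded: 9.06 V; loaded: 8.45 V

Open-circuit: V = 19.6 × 8.55/(9.95 + 8.55) = 9.06 V.
With the load, R_bot becomes R_bot‖R_L = 7.537 kΩ, so V = 19.6 × 7.537/17.49 = 8.45 V.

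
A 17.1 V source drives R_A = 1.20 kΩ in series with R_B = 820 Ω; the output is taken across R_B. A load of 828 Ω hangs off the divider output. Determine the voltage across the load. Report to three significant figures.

The load sits in parallel with R_B: R_B‖R_L = (820 × 828) / (820 + 828) = 412.0 Ω.
V_out = 17.1 × 412.0 / (1200 + 412.0) = 17.1 × 412.0/1612 = 4.37 V.
(Unloaded it would have been 6.94 V.)

V_out ≈ 4.37 V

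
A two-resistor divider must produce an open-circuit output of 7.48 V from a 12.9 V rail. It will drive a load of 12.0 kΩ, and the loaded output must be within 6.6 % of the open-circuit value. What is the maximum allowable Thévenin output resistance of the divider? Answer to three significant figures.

Loading drop = R_th/(R_th + R_L) ≤ 0.0660, so R_th ≤ R_L · ε/(1−ε) = 12.0 kΩ × 0.0660/0.9340 = 848 Ω.

R_th ≤ 848 Ω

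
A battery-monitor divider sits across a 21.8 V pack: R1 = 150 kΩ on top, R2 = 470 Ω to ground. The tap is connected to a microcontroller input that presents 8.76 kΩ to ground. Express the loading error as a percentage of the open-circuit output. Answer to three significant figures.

5.08 %

The divider's output (Thévenin) resistance is R1‖R2 = 468.5 Ω.
Fractional drop under load = R_th/(R_th + R_L) = 468.5 / (468.5 + 8760) = 0.05077.
So the output falls by 5.08 %.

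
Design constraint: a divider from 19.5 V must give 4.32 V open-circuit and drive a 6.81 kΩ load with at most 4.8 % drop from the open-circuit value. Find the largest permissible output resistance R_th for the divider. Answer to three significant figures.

Loading drop = R_th/(R_th + R_L) ≤ 0.0480, so R_th ≤ R_L · ε/(1−ε) = 6.81 kΩ × 0.0480/0.9520 = 343 Ω.

R_th ≤ 343 Ω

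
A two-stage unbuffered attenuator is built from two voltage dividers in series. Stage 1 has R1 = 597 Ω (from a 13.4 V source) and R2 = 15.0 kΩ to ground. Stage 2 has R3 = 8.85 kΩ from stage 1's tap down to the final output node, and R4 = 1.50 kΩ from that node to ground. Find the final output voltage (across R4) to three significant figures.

V_out ≈ 1.77 V

Stage 2 presents R3+R4 = 10350 Ω as a load on stage 1's tap.
Stage 1's lower leg becomes R2‖(R3+R4) = 6124 Ω, so V_mid = 13.4 × 6124/6721 = 12.21 V.
Stage 2 is itself unloaded: V_out = V_mid × R4/(R3+R4) = 12.21 × 1500/10350 = 1.77 V.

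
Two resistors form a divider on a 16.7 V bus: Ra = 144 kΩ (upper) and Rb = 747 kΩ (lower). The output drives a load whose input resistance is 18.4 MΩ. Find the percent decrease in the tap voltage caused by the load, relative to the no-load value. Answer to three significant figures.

The divider's output (Thévenin) resistance is Ra‖Rb = 120.7 kΩ.
Fractional drop under load = R_th/(R_th + R_L) = 120.7 / (120.7 + 18400) = 0.006518.
So the output falls by 0.652 %.

0.652 %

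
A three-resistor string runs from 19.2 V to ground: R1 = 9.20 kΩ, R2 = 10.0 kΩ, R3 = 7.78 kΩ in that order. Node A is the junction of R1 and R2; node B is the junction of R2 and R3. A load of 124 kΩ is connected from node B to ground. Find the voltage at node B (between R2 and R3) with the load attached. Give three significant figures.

At node B, R3 is in parallel with the load: R3‖R_L = 7.321 kΩ.
Below node A the resistance is R2 + (R3‖R_L) = 17.32 kΩ, so V_A = 19.2 × 17.32/26.52 = 12.54 V.
Then V_B = V_A × (R3‖R_L)/(R2 + R3‖R_L) = 12.54 × 7.321/17.32 = 5.30 V.

V ≈ 5.30 V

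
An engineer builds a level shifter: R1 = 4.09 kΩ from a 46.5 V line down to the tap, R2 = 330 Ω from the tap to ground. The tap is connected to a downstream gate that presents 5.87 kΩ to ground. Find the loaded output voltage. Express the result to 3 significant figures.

The load sits in parallel with R2: R2‖R_L = (330 × 5870) / (330 + 5870) = 312.4 Ω.
V_out = 46.5 × 312.4 / (4090 + 312.4) = 46.5 × 312.4/4402 = 3.30 V.
(Unloaded it would have been 3.47 V.)

V_out ≈ 3.30 V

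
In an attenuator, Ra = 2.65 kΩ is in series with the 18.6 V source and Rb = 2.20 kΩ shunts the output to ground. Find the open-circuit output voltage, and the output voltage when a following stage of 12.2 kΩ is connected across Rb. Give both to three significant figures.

Unloaded: 8.44 V; loaded: 7.68 V

Open-circuit: V = 18.6 × 2.20/(2.65 + 2.20) = 8.44 V.
With the load, Rb becomes Rb‖R_L = 1.864 kΩ, so V = 18.6 × 1.864/4.514 = 7.68 V.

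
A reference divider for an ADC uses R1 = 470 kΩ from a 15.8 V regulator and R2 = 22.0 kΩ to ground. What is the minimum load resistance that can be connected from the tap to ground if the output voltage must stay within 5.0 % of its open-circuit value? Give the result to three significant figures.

Output resistance R_th = R1‖R2 = (470 × 22.0)/492.0 = 21.02 kΩ.
The fractional drop is R_th/(R_th + R_L); requiring this ≤ 0.0500 gives R_L ≥ R_th(1/0.0500 − 1) = 21.02 × 19.00 = 399 kΩ.

R_L(min) ≈ 399 kΩ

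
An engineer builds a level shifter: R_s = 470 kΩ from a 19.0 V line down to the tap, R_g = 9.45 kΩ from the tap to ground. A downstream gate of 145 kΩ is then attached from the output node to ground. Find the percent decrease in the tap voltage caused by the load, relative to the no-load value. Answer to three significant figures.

The divider's output (Thévenin) resistance is R_s‖R_g = 9.264 kΩ.
Fractional drop under load = R_th/(R_th + R_L) = 9.264 / (9.264 + 145) = 0.06005.
So the output falls by 6.01 %.

6.01 %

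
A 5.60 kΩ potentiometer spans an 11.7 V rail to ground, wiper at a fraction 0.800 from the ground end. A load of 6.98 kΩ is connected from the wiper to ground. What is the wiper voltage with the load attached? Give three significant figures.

The wiper splits the pot into (1−α)R = 1.120 kΩ above and αR = 4.480 kΩ below.
Lower section ‖ load = 2.729 kΩ.
V_wiper = 11.7 × 2.729/(1.120 + 2.729) = 8.30 V.

V ≈ 8.30 V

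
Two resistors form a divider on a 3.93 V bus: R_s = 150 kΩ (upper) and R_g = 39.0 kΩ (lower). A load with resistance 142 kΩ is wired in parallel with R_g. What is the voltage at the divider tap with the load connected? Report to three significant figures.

V_out ≈ 0.666 V

The load sits in parallel with R_g: R_g‖R_L = (39.0 × 142) / (39.0 + 142) = 30.60 kΩ.
V_out = 3.93 × 30.60 / (150 + 30.60) = 3.93 × 30.60/180.6 = 0.666 V.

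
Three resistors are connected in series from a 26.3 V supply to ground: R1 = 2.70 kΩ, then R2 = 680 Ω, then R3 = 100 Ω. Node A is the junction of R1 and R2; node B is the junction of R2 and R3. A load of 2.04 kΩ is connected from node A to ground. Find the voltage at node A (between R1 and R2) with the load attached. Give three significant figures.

Below node A the series string R2+R3 = 780.0 Ω sits in parallel with the 2040 Ω load: 564.3 Ω.
V_A = 26.3 × 564.3/(2700 + 564.3) = 4.55 V.

V ≈ 4.55 V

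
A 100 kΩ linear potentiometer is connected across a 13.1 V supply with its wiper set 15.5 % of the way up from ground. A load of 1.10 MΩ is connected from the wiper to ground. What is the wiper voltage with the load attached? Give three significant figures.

V ≈ 2.01 V

The wiper splits the pot into (1−α)R = 84.50 kΩ above and αR = 15.50 kΩ below.
Lower section ‖ load = 15.28 kΩ.
V_wiper = 13.1 × 15.28/(84.50 + 15.28) = 2.01 V.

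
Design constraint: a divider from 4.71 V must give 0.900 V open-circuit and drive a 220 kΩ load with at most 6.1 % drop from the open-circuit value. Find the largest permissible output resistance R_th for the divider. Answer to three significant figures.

Loading drop = R_th/(R_th + R_L) ≤ 0.0610, so R_th ≤ R_L · ε/(1−ε) = 220 kΩ × 0.0610/0.9390 = 14.3 kΩ.

R_th ≤ 14.3 kΩ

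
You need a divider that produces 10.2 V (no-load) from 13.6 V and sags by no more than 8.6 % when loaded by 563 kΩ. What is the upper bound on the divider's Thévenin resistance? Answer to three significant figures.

R_th ≤ 53.0 kΩ

Loading drop = R_th/(R_th + R_L) ≤ 0.0860, so R_th ≤ R_L · ε/(1−ε) = 563 kΩ × 0.0860/0.9140 = 53.0 kΩ.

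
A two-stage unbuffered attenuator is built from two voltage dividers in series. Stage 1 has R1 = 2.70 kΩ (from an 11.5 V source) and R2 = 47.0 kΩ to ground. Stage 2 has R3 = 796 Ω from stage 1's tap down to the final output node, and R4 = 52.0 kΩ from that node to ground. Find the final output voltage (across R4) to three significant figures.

Stage 2 presents R3+R4 = 52800 Ω as a load on stage 1's tap.
Stage 1's lower leg becomes R2‖(R3+R4) = 24860 Ω, so V_mid = 11.5 × 24860/27560 = 10.37 V.
Stage 2 is itself unloaded: V_out = V_mid × R4/(R3+R4) = 10.37 × 52000/52800 = 10.2 V.

V_out ≈ 10.2 V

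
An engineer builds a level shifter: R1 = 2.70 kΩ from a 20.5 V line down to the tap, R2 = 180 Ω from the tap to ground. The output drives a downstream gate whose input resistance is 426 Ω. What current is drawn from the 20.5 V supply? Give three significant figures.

I ≈ 7.25 mA

R2‖R_L = 126.5 Ω, so the source sees R1 + R2‖R_L = 2827 Ω.
I = 20.5 V / 2827 Ω = 7.25 mA.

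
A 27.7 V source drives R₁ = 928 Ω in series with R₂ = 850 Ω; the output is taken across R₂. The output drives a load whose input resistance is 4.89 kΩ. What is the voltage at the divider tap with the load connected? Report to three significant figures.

The load sits in parallel with R₂: R₂‖R_L = (850 × 4890) / (850 + 4890) = 724.1 Ω.
V_out = 27.7 × 724.1 / (928 + 724.1) = 27.7 × 724.1/1652 = 12.1 V.

V_out ≈ 12.1 V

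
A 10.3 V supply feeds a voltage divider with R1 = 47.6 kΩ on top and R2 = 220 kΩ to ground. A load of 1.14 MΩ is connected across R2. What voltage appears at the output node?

V_out ≈ 8.19 V

The load sits in parallel with R2: R2‖R_L = (220 × 1140) / (220 + 1140) = 184.4 kΩ.
V_out = 10.3 × 184.4 / (47.6 + 184.4) = 10.3 × 184.4/232.0 = 8.19 V.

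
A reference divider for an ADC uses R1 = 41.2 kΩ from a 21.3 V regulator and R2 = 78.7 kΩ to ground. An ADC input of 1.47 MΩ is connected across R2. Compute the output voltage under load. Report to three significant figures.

V_out ≈ 13.7 V

The load sits in parallel with R2: R2‖R_L = (78.7 × 1470) / (78.7 + 1470) = 74.70 kΩ.
V_out = 21.3 × 74.70 / (41.2 + 74.70) = 21.3 × 74.70/115.9 = 13.7 V.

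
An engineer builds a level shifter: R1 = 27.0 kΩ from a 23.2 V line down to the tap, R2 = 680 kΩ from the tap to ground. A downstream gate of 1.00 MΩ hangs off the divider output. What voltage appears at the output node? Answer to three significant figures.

V_out ≈ 21.7 V

The load sits in parallel with R2: R2‖R_L = (680 × 1000) / (680 + 1000) = 404.8 kΩ.
V_out = 23.2 × 404.8 / (27.0 + 404.8) = 23.2 × 404.8/431.8 = 21.7 V.
(Unloaded it would have been 22.3 V.)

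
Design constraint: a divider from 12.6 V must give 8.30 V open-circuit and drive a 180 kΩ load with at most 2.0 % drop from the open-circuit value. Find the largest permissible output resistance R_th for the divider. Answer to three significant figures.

Loading drop = R_th/(R_th + R_L) ≤ 0.0200, so R_th ≤ R_L · ε/(1−ε) = 180 kΩ × 0.0200/0.9800 = 3.67 kΩ.

R_th ≤ 3.67 kΩ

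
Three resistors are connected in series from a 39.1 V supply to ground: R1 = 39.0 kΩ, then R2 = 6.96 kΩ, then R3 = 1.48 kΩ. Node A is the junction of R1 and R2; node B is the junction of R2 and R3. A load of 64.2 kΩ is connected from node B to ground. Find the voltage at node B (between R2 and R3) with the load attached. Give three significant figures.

At node B, R3 is in parallel with the load: R3‖R_L = 1.447 kΩ.
Below node A the resistance is R2 + (R3‖R_L) = 8.407 kΩ, so V_A = 39.1 × 8.407/47.41 = 6.934 V.
Then V_B = V_A × (R3‖R_L)/(R2 + R3‖R_L) = 6.934 × 1.447/8.407 = 1.19 V.

V ≈ 1.19 V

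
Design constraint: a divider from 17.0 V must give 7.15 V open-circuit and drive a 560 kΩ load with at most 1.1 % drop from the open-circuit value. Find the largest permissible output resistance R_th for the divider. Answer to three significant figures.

R_th ≤ 6.23 kΩ

Loading drop = R_th/(R_th + R_L) ≤ 0.0110, so R_th ≤ R_L · ε/(1−ε) = 560 kΩ × 0.0110/0.9890 = 6.23 kΩ.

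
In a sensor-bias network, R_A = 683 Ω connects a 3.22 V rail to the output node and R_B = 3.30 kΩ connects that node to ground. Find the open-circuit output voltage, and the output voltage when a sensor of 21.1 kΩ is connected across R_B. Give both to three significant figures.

Open-circuit: V = 3.22 × 3300/(683 + 3300) = 2.67 V.
With the load, R_B becomes R_B‖R_L = 2854 Ω, so V = 3.22 × 2854/3537 = 2.60 V.

Unloaded: 2.67 V; loaded: 2.60 V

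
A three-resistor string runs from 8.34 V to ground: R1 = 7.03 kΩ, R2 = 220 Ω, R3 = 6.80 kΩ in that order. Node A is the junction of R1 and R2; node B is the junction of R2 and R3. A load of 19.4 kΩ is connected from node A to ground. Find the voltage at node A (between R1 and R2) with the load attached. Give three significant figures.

V ≈ 3.53 V

Below node A the series string R2+R3 = 7020 Ω sits in parallel with the 19400 Ω load: 5155 Ω.
V_A = 8.34 × 5155/(7030 + 5155) = 3.53 V.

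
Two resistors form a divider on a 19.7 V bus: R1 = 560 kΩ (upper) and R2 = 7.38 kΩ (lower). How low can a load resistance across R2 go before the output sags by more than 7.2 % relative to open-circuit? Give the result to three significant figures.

Output resistance R_th = R1‖R2 = (560 × 7.38)/567.4 = 7.284 kΩ.
The fractional drop is R_th/(R_th + R_L); requiring this ≤ 0.0720 gives R_L ≥ R_th(1/0.0720 − 1) = 7.284 × 12.89 = 93.9 kΩ.

R_L(min) ≈ 93.9 kΩ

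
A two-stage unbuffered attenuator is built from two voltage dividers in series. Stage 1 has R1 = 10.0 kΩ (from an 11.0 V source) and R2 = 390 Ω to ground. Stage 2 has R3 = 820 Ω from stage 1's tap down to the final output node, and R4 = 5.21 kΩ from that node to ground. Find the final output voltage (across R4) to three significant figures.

V_out ≈ 0.336 V

Stage 2 presents R3+R4 = 6030 Ω as a load on stage 1's tap.
Stage 1's lower leg becomes R2‖(R3+R4) = 366.3 Ω, so V_mid = 11.0 × 366.3/10370 = 0.3887 V.
Stage 2 is itself unloaded: V_out = V_mid × R4/(R3+R4) = 0.3887 × 5210/6030 = 0.336 V.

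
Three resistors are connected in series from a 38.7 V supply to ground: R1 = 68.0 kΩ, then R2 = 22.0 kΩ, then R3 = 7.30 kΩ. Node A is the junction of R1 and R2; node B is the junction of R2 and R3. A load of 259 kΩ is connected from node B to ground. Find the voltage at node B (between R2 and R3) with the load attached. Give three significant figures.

V ≈ 2.83 V

At node B, R3 is in parallel with the load: R3‖R_L = 7.100 kΩ.
Below node A the resistance is R2 + (R3‖R_L) = 29.10 kΩ, so V_A = 38.7 × 29.10/97.10 = 11.60 V.
Then V_B = V_A × (R3‖R_L)/(R2 + R3‖R_L) = 11.60 × 7.100/29.10 = 2.83 V.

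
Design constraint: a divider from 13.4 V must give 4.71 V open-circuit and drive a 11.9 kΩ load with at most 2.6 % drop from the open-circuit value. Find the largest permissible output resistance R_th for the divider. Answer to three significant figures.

Loading drop = R_th/(R_th + R_L) ≤ 0.0260, so R_th ≤ R_L · ε/(1−ε) = 11.9 kΩ × 0.0260/0.9740 = 318 Ω.

R_th ≤ 318 Ω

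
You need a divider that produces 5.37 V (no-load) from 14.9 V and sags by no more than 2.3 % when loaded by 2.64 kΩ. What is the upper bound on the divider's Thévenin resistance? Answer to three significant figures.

R_th ≤ 62.1 Ω

Loading drop = R_th/(R_th + R_L) ≤ 0.0230, so R_th ≤ R_L · ε/(1−ε) = 2.64 kΩ × 0.0230/0.9770 = 62.1 Ω.
(Any R1, R2 with R2/(R1+R2) = 0.360 and R1‖R2 ≤ 62.1 Ω will meet the spec.)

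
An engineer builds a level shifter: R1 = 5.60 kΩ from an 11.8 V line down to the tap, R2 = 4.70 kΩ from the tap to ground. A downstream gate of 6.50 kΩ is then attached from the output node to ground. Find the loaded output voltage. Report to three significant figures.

The load sits in parallel with R2: R2‖R_L = (4.70 × 6.50) / (4.70 + 6.50) = 2.728 kΩ.
V_out = 11.8 × 2.728 / (5.60 + 2.728) = 11.8 × 2.728/8.328 = 3.87 V.

V_out ≈ 3.87 V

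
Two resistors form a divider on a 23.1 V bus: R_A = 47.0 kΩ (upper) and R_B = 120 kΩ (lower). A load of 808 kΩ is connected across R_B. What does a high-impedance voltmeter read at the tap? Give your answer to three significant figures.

V_out ≈ 15.9 V

The load sits in parallel with R_B: R_B‖R_L = (120 × 808) / (120 + 808) = 104.5 kΩ.
V_out = 23.1 × 104.5 / (47.0 + 104.5) = 23.1 × 104.5/151.5 = 15.9 V.
(Unloaded it would have been 16.6 V.)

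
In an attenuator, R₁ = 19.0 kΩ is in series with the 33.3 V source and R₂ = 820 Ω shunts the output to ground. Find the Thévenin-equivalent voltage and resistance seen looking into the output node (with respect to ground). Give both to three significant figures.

V_th = 1.38 V, R_th = 786 Ω

V_th is the open-circuit tap voltage: 33.3 × 820/(19000 + 820) = 1.38 V.
With the supply zeroed, R₁ and R₂ appear in parallel from the tap: R_th = R₁‖R₂ = (19000 × 820)/19820 = 786 Ω.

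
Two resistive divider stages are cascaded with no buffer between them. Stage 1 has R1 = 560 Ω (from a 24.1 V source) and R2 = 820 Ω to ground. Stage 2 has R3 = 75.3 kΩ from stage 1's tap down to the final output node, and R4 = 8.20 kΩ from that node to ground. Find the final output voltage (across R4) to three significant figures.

V_out ≈ 1.40 V

Stage 2 presents R3+R4 = 83500 Ω as a load on stage 1's tap.
Stage 1's lower leg becomes R2‖(R3+R4) = 812.0 Ω, so V_mid = 24.1 × 812.0/1372 = 14.26 V.
Stage 2 is itself unloaded: V_out = V_mid × R4/(R3+R4) = 14.26 × 8200/83500 = 1.40 V.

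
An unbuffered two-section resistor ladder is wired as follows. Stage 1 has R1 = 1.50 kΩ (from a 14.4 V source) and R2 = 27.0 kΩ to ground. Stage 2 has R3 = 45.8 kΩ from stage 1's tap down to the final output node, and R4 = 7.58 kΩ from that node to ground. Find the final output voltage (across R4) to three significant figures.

Stage 2 presents R3+R4 = 53.38 kΩ as a load on stage 1's tap.
Stage 1's lower leg becomes R2‖(R3+R4) = 17.93 kΩ, so V_mid = 14.4 × 17.93/19.43 = 13.29 V.
Stage 2 is itself unloaded: V_out = V_mid × R4/(R3+R4) = 13.29 × 7.58/53.38 = 1.89 V.

V_out ≈ 1.89 V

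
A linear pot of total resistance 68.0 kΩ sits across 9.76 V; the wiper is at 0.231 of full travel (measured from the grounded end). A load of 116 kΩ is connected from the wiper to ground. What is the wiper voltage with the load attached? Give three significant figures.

The wiper splits the pot into (1−α)R = 52.29 kΩ above and αR = 15.71 kΩ below.
Lower section ‖ load = 13.83 kΩ.
V_wiper = 9.76 × 13.83/(52.29 + 13.83) = 2.04 V.

V ≈ 2.04 V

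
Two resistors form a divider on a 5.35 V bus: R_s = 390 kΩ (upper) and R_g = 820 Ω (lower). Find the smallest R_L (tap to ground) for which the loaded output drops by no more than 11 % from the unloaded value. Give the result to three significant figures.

Output resistance R_th = R_s‖R_g = (390000 × 820)/390800 = 818.3 Ω.
The fractional drop is R_th/(R_th + R_L); requiring this ≤ 0.110 gives R_L ≥ R_th(1/0.110 − 1) = 818.3 × 8.091 = 6.62 kΩ.

R_L(min) ≈ 6.62 kΩ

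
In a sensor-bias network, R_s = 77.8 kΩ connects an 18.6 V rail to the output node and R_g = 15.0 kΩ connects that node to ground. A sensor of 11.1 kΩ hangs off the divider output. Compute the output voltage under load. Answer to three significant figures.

The load sits in parallel with R_g: R_g‖R_L = (15.0 × 11.1) / (15.0 + 11.1) = 6.379 kΩ.
V_out = 18.6 × 6.379 / (77.8 + 6.379) = 18.6 × 6.379/84.18 = 1.41 V.

V_out ≈ 1.41 V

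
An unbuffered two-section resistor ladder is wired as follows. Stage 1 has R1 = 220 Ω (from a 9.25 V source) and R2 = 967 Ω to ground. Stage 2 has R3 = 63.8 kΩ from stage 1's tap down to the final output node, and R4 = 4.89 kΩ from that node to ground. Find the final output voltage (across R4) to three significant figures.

V_out ≈ 0.535 V

Stage 2 presents R3+R4 = 68690 Ω as a load on stage 1's tap.
Stage 1's lower leg becomes R2‖(R3+R4) = 953.6 Ω, so V_mid = 9.25 × 953.6/1174 = 7.516 V.
Stage 2 is itself unloaded: V_out = V_mid × R4/(R3+R4) = 7.516 × 4890/68690 = 0.535 V.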